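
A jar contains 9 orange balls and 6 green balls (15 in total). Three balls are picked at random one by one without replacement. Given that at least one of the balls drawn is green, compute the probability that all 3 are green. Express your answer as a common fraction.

20/371

P(all 3 green) = C(6,3)/C(15,3) = 4/91; P(at least one green) = 1 − C(9,3)/C(15,3) = 53/65.
Since 'all 3 green' ⊆ 'at least one green', P(all 3 | at least one) = 4/91 / 53/65 = 20/371 ≈ 0.0539.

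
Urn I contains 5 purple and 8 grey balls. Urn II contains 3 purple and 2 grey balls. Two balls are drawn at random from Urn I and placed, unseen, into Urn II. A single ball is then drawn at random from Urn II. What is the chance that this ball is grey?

Condition on how many of the transferred balls are grey (from Urn I: 8 grey of 13; then Urn II has 7 total).
  0 grey: C(8,0)C(5,2)/C(13,2) = 5/39; then P = 2/7
  1 grey: C(8,1)C(5,1)/C(13,2) = 20/39; then P = 3/7
  2 grey: C(8,2)C(5,0)/C(13,2) = 14/39; then P = 4/7
P(grey from Urn II) = 6/13 ≈ 0.4615.

6/13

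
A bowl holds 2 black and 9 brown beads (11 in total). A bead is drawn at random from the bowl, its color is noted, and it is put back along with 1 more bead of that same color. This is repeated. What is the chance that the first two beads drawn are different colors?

3/11

Either black then brown, or brown then black; after the first draw the total is 12.
P = (2/11)·(9/12) + (9/11)·(2/12) = 3/11 ≈ 0.2727.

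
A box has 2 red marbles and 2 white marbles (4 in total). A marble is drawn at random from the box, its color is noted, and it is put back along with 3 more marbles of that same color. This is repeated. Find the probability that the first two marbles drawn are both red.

After a red draw the box holds 5 red out of 7.
P = (2/4)·(5/7) = 5/14 ≈ 0.3571.

5/14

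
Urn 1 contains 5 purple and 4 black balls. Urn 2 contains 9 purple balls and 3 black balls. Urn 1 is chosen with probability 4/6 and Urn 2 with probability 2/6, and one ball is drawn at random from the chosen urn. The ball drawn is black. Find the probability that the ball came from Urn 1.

P(black | Urn 1) = 4/9; P(black | Urn 2) = 1/4.
P(black) = 2/3·4/9 + 1/3·1/4 = 41/108.
By Bayes' rule, P(Urn 1 | black) = 8/27 / 41/108 = 32/41 ≈ 0.7805.

32/41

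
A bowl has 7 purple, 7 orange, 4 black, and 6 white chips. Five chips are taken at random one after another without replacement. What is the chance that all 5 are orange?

Unordered draws without replacement: count favorable combinations over C(24,5).
Favorable = C(7,0) · C(7,5) · C(4,0) · C(6,0) = 21; total = C(24,5) = 42504.
P = 21/42504 = 1/2024 ≈ 0.0005.

1/2024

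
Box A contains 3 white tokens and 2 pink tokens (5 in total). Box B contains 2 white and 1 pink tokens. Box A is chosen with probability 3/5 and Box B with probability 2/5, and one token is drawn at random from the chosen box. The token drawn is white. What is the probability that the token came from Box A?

27/47

P(white | Box A) = 3/5; P(white | Box B) = 2/3.
P(white) = 3/5·3/5 + 2/5·2/3 = 47/75.
By Bayes' rule, P(Box A | white) = 9/25 / 47/75 = 27/47 ≈ 0.5745.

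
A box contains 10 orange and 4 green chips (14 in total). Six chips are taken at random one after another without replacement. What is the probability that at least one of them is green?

133/143

Use the complement: P(at least one green) = 1 − P(no green).
P(none) = C(10,6)/C(14,6) = 210/3003.
So P = 1 − 210/3003 = 133/143 ≈ 0.9301.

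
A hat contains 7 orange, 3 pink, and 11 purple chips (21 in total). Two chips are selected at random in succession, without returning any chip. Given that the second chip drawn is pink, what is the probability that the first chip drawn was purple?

11/20

P(first=purple and the second chip drawn is pink) = (11/21)·(3/20) = 11/140.
P(the second chip drawn is pink) = Σ over first color = 1/20 + 1/70 + 11/140 = 1/7.
By Bayes, P(first=purple | the second chip drawn is pink) = 11/140 / 1/7 = 11/20 ≈ 0.5500.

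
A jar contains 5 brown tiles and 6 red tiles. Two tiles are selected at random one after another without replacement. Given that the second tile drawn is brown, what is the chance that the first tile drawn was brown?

2/5

P(first=brown and the second tile drawn is brown) = (5/11)·(4/10) = 2/11.
P(the second tile drawn is brown) = Σ over first color = 2/11 + 3/11 = 5/11.
By Bayes, P(first=brown | the second tile drawn is brown) = 2/11 / 5/11 = 2/5 ≈ 0.4000.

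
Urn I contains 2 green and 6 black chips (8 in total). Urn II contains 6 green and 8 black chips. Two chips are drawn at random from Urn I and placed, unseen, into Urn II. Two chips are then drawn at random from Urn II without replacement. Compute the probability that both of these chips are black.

227/672

Condition on how many of the transferred chips are black (from Urn I: 6 black of 8; then Urn II has 16 total).
  0 black: C(6,0)C(2,2)/C(8,2) = 1/28; then P = C(8,2)/C(16,2) = 7/30
  1 black: C(6,1)C(2,1)/C(8,2) = 3/7; then P = C(9,2)/C(16,2) = 3/10
  2 black: C(6,2)C(2,0)/C(8,2) = 15/28; then P = C(10,2)/C(16,2) = 3/8
P(both black) = 227/672 ≈ 0.3378.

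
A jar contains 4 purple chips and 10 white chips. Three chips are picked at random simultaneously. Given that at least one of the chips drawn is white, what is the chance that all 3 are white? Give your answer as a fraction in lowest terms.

P(all 3 white) = C(10,3)/C(14,3) = 30/91; P(at least one white) = 1 − C(4,3)/C(14,3) = 90/91.
Since 'all 3 white' ⊆ 'at least one white', P(all 3 | at least one) = 30/91 / 90/91 = 1/3 ≈ 0.3333.

1/3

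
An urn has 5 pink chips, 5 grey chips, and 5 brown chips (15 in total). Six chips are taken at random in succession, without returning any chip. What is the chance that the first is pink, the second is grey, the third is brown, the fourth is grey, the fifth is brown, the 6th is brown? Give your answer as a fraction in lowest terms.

Multiply the conditional probability of each draw in order, without replacement, so each draw removes one from its color and from the total.
P = (5/15) · (5/14) · (5/13) · (4/12) · (4/11) · (3/10) = 5/3003 ≈ 0.0017.

5/3003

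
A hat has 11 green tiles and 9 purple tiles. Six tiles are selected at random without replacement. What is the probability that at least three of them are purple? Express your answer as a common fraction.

371/646

Sum the hypergeometric tail for j = 3,…,6 purple tiles.
Favorable = C(9,3)·C(11,3) + C(9,4)·C(11,2) + C(9,5)·C(11,1) + C(9,6)·C(11,0) = 22260; total = C(20,6) = 38760.
P = 22260/38760 = 371/646 ≈ 0.5743.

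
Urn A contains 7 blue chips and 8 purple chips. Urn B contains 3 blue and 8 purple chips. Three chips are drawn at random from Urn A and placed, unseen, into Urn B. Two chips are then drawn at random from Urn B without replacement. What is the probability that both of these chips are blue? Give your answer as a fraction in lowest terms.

3/35

Condition on how many of the transferred chips are blue (from Urn A: 7 blue of 15; then Urn B has 14 total).
  0 blue: C(7,0)C(8,3)/C(15,3) = 8/65; then P = C(3,2)/C(14,2) = 3/91
  1 blue: C(7,1)C(8,2)/C(15,3) = 28/65; then P = C(4,2)/C(14,2) = 6/91
  2 blue: C(7,2)C(8,1)/C(15,3) = 24/65; then P = C(5,2)/C(14,2) = 10/91
  3 blue: C(7,3)C(8,0)/C(15,3) = 1/13; then P = C(6,2)/C(14,2) = 15/91
P(both blue) = 3/35 ≈ 0.0857.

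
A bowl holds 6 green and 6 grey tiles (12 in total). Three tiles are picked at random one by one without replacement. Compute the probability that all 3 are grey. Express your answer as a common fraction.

Unordered draws without replacement: count favorable combinations over C(12,3).
Favorable = C(6,0) · C(6,3) = 20; total = C(12,3) = 220.
P = 20/220 = 1/11 ≈ 0.0909.

1/11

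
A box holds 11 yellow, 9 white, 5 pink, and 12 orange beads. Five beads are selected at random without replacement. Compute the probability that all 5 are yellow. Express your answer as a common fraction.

Unordered draws without replacement: count favorable combinations over C(37,5).
Favorable = C(11,5) · C(9,0) · C(5,0) · C(12,0) = 462; total = C(37,5) = 435897.
P = 462/435897 = 2/1887 ≈ 0.0011.

2/1887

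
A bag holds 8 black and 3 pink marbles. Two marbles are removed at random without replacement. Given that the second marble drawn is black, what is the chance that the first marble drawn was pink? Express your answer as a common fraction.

3/10

P(first=pink and the second marble drawn is black) = (3/11)·(8/10) = 12/55.
P(the second marble drawn is black) = Σ over first color = 28/55 + 12/55 = 8/11.
By Bayes, P(first=pink | the second marble drawn is black) = 12/55 / 8/11 = 3/10 ≈ 0.3000.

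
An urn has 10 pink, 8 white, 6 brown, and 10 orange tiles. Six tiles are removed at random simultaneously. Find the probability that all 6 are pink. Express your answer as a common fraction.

105/672452

Unordered draws without replacement: count favorable combinations over C(34,6).
Favorable = C(10,6) · C(8,0) · C(6,0) · C(10,0) = 210; total = C(34,6) = 1344904.
P = 210/1344904 = 105/672452 ≈ 0.0002.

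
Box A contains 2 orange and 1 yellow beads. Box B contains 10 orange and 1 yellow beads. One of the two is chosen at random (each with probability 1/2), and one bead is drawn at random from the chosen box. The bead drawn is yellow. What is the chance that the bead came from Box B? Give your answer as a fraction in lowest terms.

P(yellow | Box A) = 1/3; P(yellow | Box B) = 1/11.
P(yellow) = 1/2·1/3 + 1/2·1/11 = 7/33.
By Bayes' rule, P(Box B | yellow) = 1/22 / 7/33 = 3/14 ≈ 0.2143.

3/14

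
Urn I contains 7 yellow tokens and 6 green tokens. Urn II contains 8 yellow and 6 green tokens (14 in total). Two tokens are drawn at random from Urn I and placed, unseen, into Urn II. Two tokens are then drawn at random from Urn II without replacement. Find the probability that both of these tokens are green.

539/3120

Condition on how many of the transferred tokens are green (from Urn I: 6 green of 13; then Urn II has 16 total).
  0 green: C(6,0)C(7,2)/C(13,2) = 7/26; then P = C(6,2)/C(16,2) = 1/8
  1 green: C(6,1)C(7,1)/C(13,2) = 7/13; then P = C(7,2)/C(16,2) = 7/40
  2 green: C(6,2)C(7,0)/C(13,2) = 5/26; then P = C(8,2)/C(16,2) = 7/30
P(both green) = 539/3120 ≈ 0.1728.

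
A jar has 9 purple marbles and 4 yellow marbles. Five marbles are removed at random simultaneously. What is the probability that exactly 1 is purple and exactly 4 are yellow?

Unordered draws without replacement: count favorable combinations over C(13,5).
Favorable = C(9,1) · C(4,4) = 9; total = C(13,5) = 1287.
P = 9/1287 = 1/143 ≈ 0.0070.

1/143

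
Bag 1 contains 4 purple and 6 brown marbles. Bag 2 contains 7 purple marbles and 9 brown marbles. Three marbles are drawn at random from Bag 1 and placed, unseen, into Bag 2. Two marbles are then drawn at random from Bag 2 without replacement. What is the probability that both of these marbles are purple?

Condition on how many of the transferred marbles are purple (from Bag 1: 4 purple of 10; then Bag 2 has 19 total).
  0 purple: C(4,0)C(6,3)/C(10,3) = 1/6; then P = C(7,2)/C(19,2) = 7/57
  1 purple: C(4,1)C(6,2)/C(10,3) = 1/2; then P = C(8,2)/C(19,2) = 28/171
  2 purple: C(4,2)C(6,1)/C(10,3) = 3/10; then P = C(9,2)/C(19,2) = 4/19
  3 purple: C(4,3)C(6,0)/C(10,3) = 1/30; then P = C(10,2)/C(19,2) = 5/19
P(both purple) = 149/855 ≈ 0.1743.

149/855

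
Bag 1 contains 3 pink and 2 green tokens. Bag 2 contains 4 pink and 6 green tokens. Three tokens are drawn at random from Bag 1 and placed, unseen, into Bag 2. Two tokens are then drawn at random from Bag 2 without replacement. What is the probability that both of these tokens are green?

Condition on how many of the transferred tokens are green (from Bag 1: 2 green of 5; then Bag 2 has 13 total).
  0 green: C(2,0)C(3,3)/C(5,3) = 1/10; then P = C(6,2)/C(13,2) = 5/26
  1 green: C(2,1)C(3,2)/C(5,3) = 3/5; then P = C(7,2)/C(13,2) = 7/26
  2 green: C(2,2)C(3,1)/C(5,3) = 3/10; then P = C(8,2)/C(13,2) = 14/39
P(both green) = 15/52 ≈ 0.2885.

15/52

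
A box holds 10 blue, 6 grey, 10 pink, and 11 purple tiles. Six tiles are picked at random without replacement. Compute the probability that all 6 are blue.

5/55352

Unordered draws without replacement: count favorable combinations over C(37,6).
Favorable = C(10,6) · C(6,0) · C(10,0) · C(11,0) = 210; total = C(37,6) = 2324784.
P = 210/2324784 = 5/55352 ≈ 0.0001.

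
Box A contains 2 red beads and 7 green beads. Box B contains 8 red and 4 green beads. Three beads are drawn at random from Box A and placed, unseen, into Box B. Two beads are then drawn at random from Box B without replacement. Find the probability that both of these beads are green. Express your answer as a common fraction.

Condition on how many of the transferred beads are green (from Box A: 7 green of 9; then Box B has 15 total).
  1 green: C(7,1)C(2,2)/C(9,3) = 1/12; then P = C(5,2)/C(15,2) = 2/21
  2 green: C(7,2)C(2,1)/C(9,3) = 1/2; then P = C(6,2)/C(15,2) = 1/7
  3 green: C(7,3)C(2,0)/C(9,3) = 5/12; then P = C(7,2)/C(15,2) = 1/5
P(both green) = 41/252 ≈ 0.1627.

41/252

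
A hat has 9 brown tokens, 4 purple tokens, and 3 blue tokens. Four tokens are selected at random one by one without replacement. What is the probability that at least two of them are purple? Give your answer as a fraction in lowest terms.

Sum the hypergeometric tail for j = 2,…,4 purple tokens.
Favorable = C(4,2)·C(12,2) + C(4,3)·C(12,1) + C(4,4)·C(12,0) = 445; total = C(16,4) = 1820.
P = 445/1820 = 89/364 ≈ 0.2445.

89/364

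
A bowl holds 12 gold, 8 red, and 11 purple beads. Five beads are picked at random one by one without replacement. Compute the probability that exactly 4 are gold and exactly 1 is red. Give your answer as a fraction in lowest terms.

440/18879

Unordered draws without replacement: count favorable combinations over C(31,5).
Favorable = C(12,4) · C(8,1) · C(11,0) = 3960; total = C(31,5) = 169911.
P = 3960/169911 = 440/18879 ≈ 0.0233.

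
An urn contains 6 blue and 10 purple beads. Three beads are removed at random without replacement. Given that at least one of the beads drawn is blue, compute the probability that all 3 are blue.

1/22

P(all 3 blue) = C(6,3)/C(16,3) = 1/28; P(at least one blue) = 1 − C(10,3)/C(16,3) = 11/14.
Since 'all 3 blue' ⊆ 'at least one blue', P(all 3 | at least one) = 1/28 / 11/14 = 1/22 ≈ 0.0455.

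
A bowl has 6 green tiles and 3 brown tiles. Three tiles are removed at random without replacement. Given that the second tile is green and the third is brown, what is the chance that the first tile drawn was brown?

P(first=brown and the second tile is green and the third is brown) = (3/9)·(6/8)·(2/7) = 1/14.
P(E) = Σ over first color = 5/28 + 1/14 = 1/4.
By Bayes, P(first=brown | E) = 1/14 / 1/4 = 2/7 ≈ 0.2857.

2/7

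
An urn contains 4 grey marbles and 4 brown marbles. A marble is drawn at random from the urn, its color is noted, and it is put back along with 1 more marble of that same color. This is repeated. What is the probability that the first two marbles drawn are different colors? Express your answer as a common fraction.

Either grey then brown, or brown then grey; after the first draw the total is 9.
P = (4/8)·(4/9) + (4/8)·(4/9) = 4/9 ≈ 0.4444.

4/9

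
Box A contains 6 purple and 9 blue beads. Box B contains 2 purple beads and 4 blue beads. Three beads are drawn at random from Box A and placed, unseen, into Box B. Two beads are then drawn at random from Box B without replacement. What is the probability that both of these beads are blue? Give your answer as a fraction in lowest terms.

Condition on how many of the transferred beads are blue (from Box A: 9 blue of 15; then Box B has 9 total).
  0 blue: C(9,0)C(6,3)/C(15,3) = 4/91; then P = C(4,2)/C(9,2) = 1/6
  1 blue: C(9,1)C(6,2)/C(15,3) = 27/91; then P = C(5,2)/C(9,2) = 5/18
  2 blue: C(9,2)C(6,1)/C(15,3) = 216/455; then P = C(6,2)/C(9,2) = 5/12
  3 blue: C(9,3)C(6,0)/C(15,3) = 12/65; then P = C(7,2)/C(9,2) = 7/12
P(both blue) = 83/210 ≈ 0.3952.

83/210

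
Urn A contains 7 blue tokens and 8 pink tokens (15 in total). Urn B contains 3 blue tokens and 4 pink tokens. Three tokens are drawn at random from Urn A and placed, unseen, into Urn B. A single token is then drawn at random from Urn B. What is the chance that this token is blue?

11/25

Condition on how many of the transferred tokens are blue (from Urn A: 7 blue of 15; then Urn B has 10 total).
  0 blue: C(7,0)C(8,3)/C(15,3) = 8/65; then P = 3/10
  1 blue: C(7,1)C(8,2)/C(15,3) = 28/65; then P = 4/10
  2 blue: C(7,2)C(8,1)/C(15,3) = 24/65; then P = 5/10
  3 blue: C(7,3)C(8,0)/C(15,3) = 1/13; then P = 6/10
P(blue from Urn B) = 11/25 ≈ 0.4400.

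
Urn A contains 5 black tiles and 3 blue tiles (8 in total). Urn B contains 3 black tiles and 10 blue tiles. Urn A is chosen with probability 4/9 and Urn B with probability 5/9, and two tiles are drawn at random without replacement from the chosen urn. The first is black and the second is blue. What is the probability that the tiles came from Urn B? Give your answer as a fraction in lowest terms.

35/74

P(E | Urn A) = 15/56; P(E | Urn B) = 5/26.
P(E) = 4/9·15/56 + 5/9·5/26 = 185/819.
By Bayes' rule, P(Urn B | E) = 25/234 / 185/819 = 35/74 ≈ 0.4730.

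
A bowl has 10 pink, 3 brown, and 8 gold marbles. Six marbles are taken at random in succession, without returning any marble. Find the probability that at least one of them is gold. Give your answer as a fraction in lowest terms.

Use the complement: P(at least one gold) = 1 − P(no gold).
P(none) = C(13,6)/C(21,6) = 1716/54264.
So P = 1 − 1716/54264 = 4379/4522 ≈ 0.9684.

4379/4522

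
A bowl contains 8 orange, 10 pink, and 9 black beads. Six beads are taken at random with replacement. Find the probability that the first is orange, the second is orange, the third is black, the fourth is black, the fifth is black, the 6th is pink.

640/531441

Multiply the conditional probability of each draw in order, with replacement (the composition resets each draw).
P = (8/27) · (8/27) · (9/27) · (9/27) · (9/27) · (10/27) = 640/531441 ≈ 0.0012.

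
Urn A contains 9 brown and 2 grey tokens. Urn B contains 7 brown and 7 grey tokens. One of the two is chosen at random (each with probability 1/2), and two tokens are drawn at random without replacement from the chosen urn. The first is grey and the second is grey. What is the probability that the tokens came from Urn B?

P(E | Urn A) = 1/55; P(E | Urn B) = 3/13.
P(E) = 1/2·1/55 + 1/2·3/13 = 89/715.
By Bayes' rule, P(Urn B | E) = 3/26 / 89/715 = 165/178 ≈ 0.9270.

165/178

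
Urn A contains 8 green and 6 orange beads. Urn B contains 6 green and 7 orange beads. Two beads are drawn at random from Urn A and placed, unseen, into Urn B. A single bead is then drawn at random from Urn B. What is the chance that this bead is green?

Condition on how many of the transferred beads are green (from Urn A: 8 green of 14; then Urn B has 15 total).
  0 green: C(8,0)C(6,2)/C(14,2) = 15/91; then P = 6/15
  1 green: C(8,1)C(6,1)/C(14,2) = 48/91; then P = 7/15
  2 green: C(8,2)C(6,0)/C(14,2) = 4/13; then P = 8/15
P(green from Urn B) = 10/21 ≈ 0.4762.

10/21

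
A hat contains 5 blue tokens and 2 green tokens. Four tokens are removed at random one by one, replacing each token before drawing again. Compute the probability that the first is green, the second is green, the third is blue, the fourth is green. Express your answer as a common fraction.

40/2401

Multiply the conditional probability of each draw in order, with replacement (the composition resets each draw).
P = (2/7) · (2/7) · (5/7) · (2/7) = 40/2401 ≈ 0.0167.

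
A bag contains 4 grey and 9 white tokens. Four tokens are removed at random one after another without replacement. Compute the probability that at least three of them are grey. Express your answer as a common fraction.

Sum the hypergeometric tail for j = 3,…,4 grey tokens.
Favorable = C(4,3)·C(9,1) + C(4,4)·C(9,0) = 37; total = C(13,4) = 715.
P = 37/715 = 37/715 ≈ 0.0517.

37/715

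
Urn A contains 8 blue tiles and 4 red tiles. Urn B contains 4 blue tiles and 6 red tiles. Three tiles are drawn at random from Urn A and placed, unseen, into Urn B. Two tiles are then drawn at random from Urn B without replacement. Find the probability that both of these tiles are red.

Condition on how many of the transferred tiles are red (from Urn A: 4 red of 12; then Urn B has 13 total).
  0 red: C(4,0)C(8,3)/C(12,3) = 14/55; then P = C(6,2)/C(13,2) = 5/26
  1 red: C(4,1)C(8,2)/C(12,3) = 28/55; then P = C(7,2)/C(13,2) = 7/26
  2 red: C(4,2)C(8,1)/C(12,3) = 12/55; then P = C(8,2)/C(13,2) = 14/39
  3 red: C(4,3)C(8,0)/C(12,3) = 1/55; then P = C(9,2)/C(13,2) = 6/13
P(both red) = 3/11 ≈ 0.2727.

3/11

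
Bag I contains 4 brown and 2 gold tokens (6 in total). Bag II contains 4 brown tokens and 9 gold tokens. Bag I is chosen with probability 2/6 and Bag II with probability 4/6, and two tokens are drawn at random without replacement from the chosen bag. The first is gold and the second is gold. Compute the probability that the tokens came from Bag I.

13/193

P(E | Bag I) = 1/15; P(E | Bag II) = 6/13.
P(E) = 1/3·1/15 + 2/3·6/13 = 193/585.
By Bayes' rule, P(Bag I | E) = 1/45 / 193/585 = 13/193 ≈ 0.0674.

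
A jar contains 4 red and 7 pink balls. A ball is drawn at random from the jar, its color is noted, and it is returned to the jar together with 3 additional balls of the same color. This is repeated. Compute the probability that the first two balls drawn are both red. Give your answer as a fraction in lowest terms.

After a red draw the jar holds 7 red out of 14.
P = (4/11)·(7/14) = 2/11 ≈ 0.1818.

2/11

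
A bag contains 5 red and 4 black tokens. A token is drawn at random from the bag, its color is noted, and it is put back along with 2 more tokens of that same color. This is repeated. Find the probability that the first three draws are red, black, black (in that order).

40/429

Track the composition after each reinforcement of +2.
P = (5/9) · (4/11) · (6/13) = 40/429 ≈ 0.0932.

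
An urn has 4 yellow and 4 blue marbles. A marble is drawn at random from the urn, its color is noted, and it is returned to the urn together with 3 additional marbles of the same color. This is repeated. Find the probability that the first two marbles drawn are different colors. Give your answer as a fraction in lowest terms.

Either blue then yellow, or yellow then blue; after the first draw the total is 11.
P = (4/8)·(4/11) + (4/8)·(4/11) = 4/11 ≈ 0.3636.

4/11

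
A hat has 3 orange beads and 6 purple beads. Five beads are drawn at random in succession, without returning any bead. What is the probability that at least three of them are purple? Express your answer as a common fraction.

Sum the hypergeometric tail for j = 3,…,5 purple beads.
Favorable = C(6,3)·C(3,2) + C(6,4)·C(3,1) + C(6,5)·C(3,0) = 111; total = C(9,5) = 126.
P = 111/126 = 37/42 ≈ 0.8810.

37/42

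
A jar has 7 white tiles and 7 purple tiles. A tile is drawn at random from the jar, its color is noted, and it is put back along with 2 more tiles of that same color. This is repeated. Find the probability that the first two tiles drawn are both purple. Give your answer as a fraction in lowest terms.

9/32

After a purple draw the jar holds 9 purple out of 16.
P = (7/14)·(9/16) = 9/32 ≈ 0.2812.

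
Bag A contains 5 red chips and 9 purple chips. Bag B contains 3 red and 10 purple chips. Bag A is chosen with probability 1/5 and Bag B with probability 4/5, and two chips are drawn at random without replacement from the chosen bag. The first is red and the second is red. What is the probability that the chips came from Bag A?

P(E | Bag A) = 10/91; P(E | Bag B) = 1/26.
P(E) = 1/5·10/91 + 4/5·1/26 = 24/455.
By Bayes' rule, P(Bag A | E) = 2/91 / 24/455 = 5/12 ≈ 0.4167.

5/12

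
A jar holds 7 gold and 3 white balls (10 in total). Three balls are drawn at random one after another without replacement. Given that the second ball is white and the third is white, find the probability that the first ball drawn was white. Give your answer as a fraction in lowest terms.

1/8

P(first=white and the second ball is white and the third is white) = (3/10)·(2/9)·(1/8) = 1/120.
P(E) = Σ over first color = 7/120 + 1/120 = 1/15.
By Bayes, P(first=white | E) = 1/120 / 1/15 = 1/8 ≈ 0.1250.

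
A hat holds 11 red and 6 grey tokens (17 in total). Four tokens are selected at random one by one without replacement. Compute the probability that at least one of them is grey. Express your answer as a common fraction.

Use the complement: P(at least one grey) = 1 − P(no grey).
P(none) = C(11,4)/C(17,4) = 330/2380.
So P = 1 − 330/2380 = 205/238 ≈ 0.8613.

205/238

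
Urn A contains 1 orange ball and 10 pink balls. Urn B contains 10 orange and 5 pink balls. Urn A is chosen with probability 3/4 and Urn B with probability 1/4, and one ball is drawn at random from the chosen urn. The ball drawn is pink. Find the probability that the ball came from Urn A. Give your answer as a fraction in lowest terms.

P(pink | Urn A) = 10/11; P(pink | Urn B) = 1/3.
P(pink) = 3/4·10/11 + 1/4·1/3 = 101/132.
By Bayes' rule, P(Urn A | pink) = 15/22 / 101/132 = 90/101 ≈ 0.8911.

90/101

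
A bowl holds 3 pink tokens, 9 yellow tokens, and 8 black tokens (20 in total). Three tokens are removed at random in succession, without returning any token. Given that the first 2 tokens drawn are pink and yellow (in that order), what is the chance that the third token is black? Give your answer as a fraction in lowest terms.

After removing 1 pink, 1 yellow, the bowl has 8 black out of 18 remaining.
P(third is black | given) = 8/18 = 4/9 ≈ 0.4444.

4/9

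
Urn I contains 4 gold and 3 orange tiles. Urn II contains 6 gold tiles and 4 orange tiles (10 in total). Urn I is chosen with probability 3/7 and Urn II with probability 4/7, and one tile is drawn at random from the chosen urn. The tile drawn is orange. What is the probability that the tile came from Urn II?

56/101

P(orange | Urn I) = 3/7; P(orange | Urn II) = 2/5.
P(orange) = 3/7·3/7 + 4/7·2/5 = 101/245.
By Bayes' rule, P(Urn II | orange) = 8/35 / 101/245 = 56/101 ≈ 0.5545.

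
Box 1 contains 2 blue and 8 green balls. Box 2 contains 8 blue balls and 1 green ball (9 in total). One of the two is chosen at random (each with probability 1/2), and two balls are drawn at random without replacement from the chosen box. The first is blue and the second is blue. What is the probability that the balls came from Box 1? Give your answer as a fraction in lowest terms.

1/36

P(E | Box 1) = 1/45; P(E | Box 2) = 7/9.
P(E) = 1/2·1/45 + 1/2·7/9 = 2/5.
By Bayes' rule, P(Box 1 | E) = 1/90 / 2/5 = 1/36 ≈ 0.0278.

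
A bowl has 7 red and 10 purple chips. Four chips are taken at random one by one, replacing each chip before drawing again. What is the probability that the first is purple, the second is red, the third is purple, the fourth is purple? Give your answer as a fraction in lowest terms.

Multiply the conditional probability of each draw in order, with replacement (the composition resets each draw).
P = (10/17) · (7/17) · (10/17) · (10/17) = 7000/83521 ≈ 0.0838.

7000/83521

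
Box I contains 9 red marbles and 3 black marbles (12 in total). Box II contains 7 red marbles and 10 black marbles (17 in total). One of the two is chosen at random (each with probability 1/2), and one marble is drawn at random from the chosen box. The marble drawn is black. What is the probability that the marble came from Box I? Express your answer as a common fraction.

P(black | Box I) = 1/4; P(black | Box II) = 10/17.
P(black) = 1/2·1/4 + 1/2·10/17 = 57/136.
By Bayes' rule, P(Box I | black) = 1/8 / 57/136 = 17/57 ≈ 0.2982.

17/57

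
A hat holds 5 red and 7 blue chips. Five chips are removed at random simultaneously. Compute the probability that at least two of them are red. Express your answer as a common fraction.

149/198

Sum the hypergeometric tail for j = 2,…,5 red chips.
Favorable = C(5,2)·C(7,3) + C(5,3)·C(7,2) + C(5,4)·C(7,1) + C(5,5)·C(7,0) = 596; total = C(12,5) = 792.
P = 596/792 = 149/198 ≈ 0.7525.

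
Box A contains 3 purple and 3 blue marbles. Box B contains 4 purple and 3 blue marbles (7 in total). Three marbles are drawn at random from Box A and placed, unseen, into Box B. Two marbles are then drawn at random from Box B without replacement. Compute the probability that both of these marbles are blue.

Condition on how many of the transferred marbles are blue (from Box A: 3 blue of 6; then Box B has 10 total).
  0 blue: C(3,0)C(3,3)/C(6,3) = 1/20; then P = C(3,2)/C(10,2) = 1/15
  1 blue: C(3,1)C(3,2)/C(6,3) = 9/20; then P = C(4,2)/C(10,2) = 2/15
  2 blue: C(3,2)C(3,1)/C(6,3) = 9/20; then P = C(5,2)/C(10,2) = 2/9
  3 blue: C(3,3)C(3,0)/C(6,3) = 1/20; then P = C(6,2)/C(10,2) = 1/3
P(both blue) = 9/50 ≈ 0.1800.

9/50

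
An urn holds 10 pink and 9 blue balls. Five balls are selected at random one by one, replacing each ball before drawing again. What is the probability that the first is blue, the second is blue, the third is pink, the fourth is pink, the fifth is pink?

81000/2476099

Multiply the conditional probability of each draw in order, with replacement (the composition resets each draw).
P = (9/19) · (9/19) · (10/19) · (10/19) · (10/19) = 81000/2476099 ≈ 0.0327.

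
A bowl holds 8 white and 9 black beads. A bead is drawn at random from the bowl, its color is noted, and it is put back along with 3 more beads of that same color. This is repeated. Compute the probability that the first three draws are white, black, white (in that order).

198/1955

Track the composition after each reinforcement of +3.
P = (8/17) · (9/20) · (11/23) = 198/1955 ≈ 0.1013.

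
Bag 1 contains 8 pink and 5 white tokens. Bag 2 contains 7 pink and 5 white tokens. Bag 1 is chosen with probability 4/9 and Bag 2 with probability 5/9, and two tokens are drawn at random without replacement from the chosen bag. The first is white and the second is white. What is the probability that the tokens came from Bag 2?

65/109

P(E | Bag 1) = 5/39; P(E | Bag 2) = 5/33.
P(E) = 4/9·5/39 + 5/9·5/33 = 545/3861.
By Bayes' rule, P(Bag 2 | E) = 25/297 / 545/3861 = 65/109 ≈ 0.5963.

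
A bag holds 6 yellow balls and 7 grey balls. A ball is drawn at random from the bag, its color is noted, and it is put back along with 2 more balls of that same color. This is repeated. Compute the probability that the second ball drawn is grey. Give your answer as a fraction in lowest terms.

Condition on the first draw. If first is grey (prob 7/13), second-grey has prob (9)/(15); if not (prob 6/13), it has prob 7/(15).
P = (7/13)·(9/15) + (6/13)·(7/15) = 7/13 ≈ 0.5385.

7/13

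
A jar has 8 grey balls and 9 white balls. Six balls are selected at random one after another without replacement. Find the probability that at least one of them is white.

Use the complement: P(at least one white) = 1 − P(no white).
P(none) = C(8,6)/C(17,6) = 28/12376.
So P = 1 − 28/12376 = 441/442 ≈ 0.9977.

441/442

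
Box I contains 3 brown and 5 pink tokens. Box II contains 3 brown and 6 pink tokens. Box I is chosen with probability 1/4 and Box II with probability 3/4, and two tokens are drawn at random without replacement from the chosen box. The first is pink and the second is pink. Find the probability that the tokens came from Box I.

2/9

P(E | Box I) = 5/14; P(E | Box II) = 5/12.
P(E) = 1/4·5/14 + 3/4·5/12 = 45/112.
By Bayes' rule, P(Box I | E) = 5/56 / 45/112 = 2/9 ≈ 0.2222.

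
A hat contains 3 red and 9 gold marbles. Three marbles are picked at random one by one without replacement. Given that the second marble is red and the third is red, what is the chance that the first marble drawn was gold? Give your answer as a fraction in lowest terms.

P(first=gold and the second marble is red and the third is red) = (9/12)·(3/11)·(2/10) = 9/220.
P(E) = Σ over first color = 1/220 + 9/220 = 1/22.
By Bayes, P(first=gold | E) = 9/220 / 1/22 = 9/10 ≈ 0.9000.

9/10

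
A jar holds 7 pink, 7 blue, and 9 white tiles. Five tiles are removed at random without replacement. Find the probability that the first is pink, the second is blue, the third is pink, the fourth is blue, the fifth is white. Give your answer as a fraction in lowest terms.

Multiply the conditional probability of each draw in order, without replacement, so each draw removes one from its color and from the total.
P = (7/23) · (7/22) · (6/21) · (6/20) · (9/19) = 189/48070 ≈ 0.0039.

189/48070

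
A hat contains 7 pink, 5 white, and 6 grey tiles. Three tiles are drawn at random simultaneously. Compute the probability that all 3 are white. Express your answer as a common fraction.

5/408

Unordered draws without replacement: count favorable combinations over C(18,3).
Favorable = C(7,0) · C(5,3) · C(6,0) = 10; total = C(18,3) = 816.
P = 10/816 = 5/408 ≈ 0.0123.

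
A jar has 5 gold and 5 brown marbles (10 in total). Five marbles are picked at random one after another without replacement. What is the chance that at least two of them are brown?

Sum the hypergeometric tail for j = 2,…,5 brown marbles.
Favorable = C(5,2)·C(5,3) + C(5,3)·C(5,2) + C(5,4)·C(5,1) + C(5,5)·C(5,0) = 226; total = C(10,5) = 252.
P = 226/252 = 113/126 ≈ 0.8968.

113/126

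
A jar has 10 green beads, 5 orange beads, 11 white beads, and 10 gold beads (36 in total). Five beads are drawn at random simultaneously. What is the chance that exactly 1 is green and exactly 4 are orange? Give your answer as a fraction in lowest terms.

25/188496

Unordered draws without replacement: count favorable combinations over C(36,5).
Favorable = C(10,1) · C(5,4) · C(11,0) · C(10,0) = 50; total = C(36,5) = 376992.
P = 50/376992 = 25/188496 ≈ 0.0001.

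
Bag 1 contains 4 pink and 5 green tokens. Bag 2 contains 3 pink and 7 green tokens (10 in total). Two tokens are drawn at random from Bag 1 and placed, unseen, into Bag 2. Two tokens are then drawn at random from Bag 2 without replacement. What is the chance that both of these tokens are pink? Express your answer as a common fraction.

35/396

Condition on how many of the transferred tokens are pink (from Bag 1: 4 pink of 9; then Bag 2 has 12 total).
  0 pink: C(4,0)C(5,2)/C(9,2) = 5/18; then P = C(3,2)/C(12,2) = 1/22
  1 pink: C(4,1)C(5,1)/C(9,2) = 5/9; then P = C(4,2)/C(12,2) = 1/11
  2 pink: C(4,2)C(5,0)/C(9,2) = 1/6; then P = C(5,2)/C(12,2) = 5/33
P(both pink) = 35/396 ≈ 0.0884.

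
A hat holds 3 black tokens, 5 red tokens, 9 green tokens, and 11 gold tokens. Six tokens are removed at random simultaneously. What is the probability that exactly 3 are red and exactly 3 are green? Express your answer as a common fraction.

2/897

Unordered draws without replacement: count favorable combinations over C(28,6).
Favorable = C(3,0) · C(5,3) · C(9,3) · C(11,0) = 840; total = C(28,6) = 376740.
P = 840/376740 = 2/897 ≈ 0.0022.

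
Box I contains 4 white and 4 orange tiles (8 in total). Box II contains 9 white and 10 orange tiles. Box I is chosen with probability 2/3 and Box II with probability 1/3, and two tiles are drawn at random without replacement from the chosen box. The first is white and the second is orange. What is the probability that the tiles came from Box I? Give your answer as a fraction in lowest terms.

P(E | Box I) = 2/7; P(E | Box II) = 5/19.
P(E) = 2/3·2/7 + 1/3·5/19 = 37/133.
By Bayes' rule, P(Box I | E) = 4/21 / 37/133 = 76/111 ≈ 0.6847.

76/111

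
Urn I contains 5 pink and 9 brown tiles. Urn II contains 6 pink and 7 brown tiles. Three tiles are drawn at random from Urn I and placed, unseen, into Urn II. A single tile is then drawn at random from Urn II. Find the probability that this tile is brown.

Condition on how many of the transferred tiles are brown (from Urn I: 9 brown of 14; then Urn II has 16 total).
  0 brown: C(9,0)C(5,3)/C(14,3) = 5/182; then P = 7/16
  1 brown: C(9,1)C(5,2)/C(14,3) = 45/182; then P = 8/16
  2 brown: C(9,2)C(5,1)/C(14,3) = 45/91; then P = 9/16
  3 brown: C(9,3)C(5,0)/C(14,3) = 3/13; then P = 10/16
P(brown from Urn II) = 125/224 ≈ 0.5580.

125/224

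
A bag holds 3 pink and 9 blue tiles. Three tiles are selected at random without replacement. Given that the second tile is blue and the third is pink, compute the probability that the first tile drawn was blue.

4/5

P(first=blue and the second tile is blue and the third is pink) = (9/12)·(8/11)·(3/10) = 9/55.
P(E) = Σ over first color = 9/220 + 9/55 = 9/44.
By Bayes, P(first=blue | E) = 9/55 / 9/44 = 4/5 ≈ 0.8000.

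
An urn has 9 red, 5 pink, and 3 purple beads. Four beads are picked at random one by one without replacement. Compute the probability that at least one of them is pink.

Use the complement: P(at least one pink) = 1 − P(no pink).
P(none) = C(12,4)/C(17,4) = 495/2380.
So P = 1 − 495/2380 = 377/476 ≈ 0.7920.

377/476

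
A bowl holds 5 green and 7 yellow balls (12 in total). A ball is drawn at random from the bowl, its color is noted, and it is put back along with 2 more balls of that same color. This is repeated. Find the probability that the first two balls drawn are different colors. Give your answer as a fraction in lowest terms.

5/12

Either yellow then green, or green then yellow; after the first draw the total is 14.
P = (7/12)·(5/14) + (5/12)·(7/14) = 5/12 ≈ 0.4167.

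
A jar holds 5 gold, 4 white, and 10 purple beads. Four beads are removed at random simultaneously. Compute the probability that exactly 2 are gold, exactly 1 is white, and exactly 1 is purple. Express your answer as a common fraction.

Unordered draws without replacement: count favorable combinations over C(19,4).
Favorable = C(5,2) · C(4,1) · C(10,1) = 400; total = C(19,4) = 3876.
P = 400/3876 = 100/969 ≈ 0.1032.

100/969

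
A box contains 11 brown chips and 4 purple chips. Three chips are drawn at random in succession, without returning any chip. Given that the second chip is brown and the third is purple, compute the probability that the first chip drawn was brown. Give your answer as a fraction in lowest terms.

10/13

P(first=brown and the second chip is brown and the third is purple) = (11/15)·(10/14)·(4/13) = 44/273.
P(E) = Σ over first color = 44/273 + 22/455 = 22/105.
By Bayes, P(first=brown | E) = 44/273 / 22/105 = 10/13 ≈ 0.7692.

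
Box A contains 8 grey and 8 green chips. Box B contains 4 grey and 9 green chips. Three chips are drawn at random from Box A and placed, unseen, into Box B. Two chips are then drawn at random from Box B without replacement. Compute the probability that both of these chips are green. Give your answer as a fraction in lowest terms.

251/600

Condition on how many of the transferred chips are green (from Box A: 8 green of 16; then Box B has 16 total).
  0 green: C(8,0)C(8,3)/C(16,3) = 1/10; then P = C(9,2)/C(16,2) = 3/10
  1 green: C(8,1)C(8,2)/C(16,3) = 2/5; then P = C(10,2)/C(16,2) = 3/8
  2 green: C(8,2)C(8,1)/C(16,3) = 2/5; then P = C(11,2)/C(16,2) = 11/24
  3 green: C(8,3)C(8,0)/C(16,3) = 1/10; then P = C(12,2)/C(16,2) = 11/20
P(both green) = 251/600 ≈ 0.4183.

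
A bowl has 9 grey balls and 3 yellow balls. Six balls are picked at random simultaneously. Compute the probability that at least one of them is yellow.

Use the complement: P(at least one yellow) = 1 − P(no yellow).
P(none) = C(9,6)/C(12,6) = 84/924.
So P = 1 − 84/924 = 10/11 ≈ 0.9091.

10/11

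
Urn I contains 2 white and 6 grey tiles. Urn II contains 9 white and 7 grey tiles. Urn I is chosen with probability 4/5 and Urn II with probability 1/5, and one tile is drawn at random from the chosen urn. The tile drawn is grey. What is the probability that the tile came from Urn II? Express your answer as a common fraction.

7/55

P(grey | Urn I) = 3/4; P(grey | Urn II) = 7/16.
P(grey) = 4/5·3/4 + 1/5·7/16 = 11/16.
By Bayes' rule, P(Urn II | grey) = 7/80 / 11/16 = 7/55 ≈ 0.1273.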